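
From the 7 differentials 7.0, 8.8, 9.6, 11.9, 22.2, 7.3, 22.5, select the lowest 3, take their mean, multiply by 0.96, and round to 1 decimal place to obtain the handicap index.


All differentials: 7.0, 8.8, 9.6, 11.9, 22.2, 7.3, 22.5
Sorted: 7.0, 7.3, 8.8, 9.6, 11.9, 22.2, 22.5
Best 3: 7.0, 7.3, 8.8
Average of best = 23.1 / 3 = 7.7
Raw index = 7.7 * 0.96 = 7.392
Handicap index = round(7.392, 1) = 7.4

7.4


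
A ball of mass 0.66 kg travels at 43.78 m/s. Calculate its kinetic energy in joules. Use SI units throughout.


KE = 0.5 * m * v^2
KE = 0.5 * 0.66 * 43.78^2
KE = 0.5 * 0.66 * 1916.6884 = 632.5072 J

632.5072 J


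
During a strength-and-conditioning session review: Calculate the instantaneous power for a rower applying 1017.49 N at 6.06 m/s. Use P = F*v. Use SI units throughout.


P = F * v
P = 1017.49 * 6.06
P = 6165.9894 W

6165.9894 W


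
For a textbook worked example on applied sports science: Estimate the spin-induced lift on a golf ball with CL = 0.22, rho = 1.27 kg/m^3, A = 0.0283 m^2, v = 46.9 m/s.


FM = 0.5 * CL * rho * A * v^2
FM = 0.5 * 0.22 * 1.27 * 0.0283 * 46.9^2
v^2 = 2199.61
FM = 0.5 * 0.22 * 1.27 * 0.0283 * 2199.61 = 8.6962 N

8.6962 N


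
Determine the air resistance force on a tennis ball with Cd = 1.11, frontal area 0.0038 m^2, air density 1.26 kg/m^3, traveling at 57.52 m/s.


Fd = 0.5 * Cd * rho * A * v^2
Fd = 0.5 * 1.11 * 1.26 * 0.0038 * 57.52^2
v^2 = 3308.5504
Fd = 0.5 * 1.11 * 1.26 * 0.0038 * 3308.5504 = 8.7919 N

8.7919 N


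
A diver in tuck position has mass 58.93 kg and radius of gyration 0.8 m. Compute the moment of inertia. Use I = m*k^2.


I = m * k^2
I = 58.93 * 0.8^2
I = 58.93 * 0.64 = 37.7152 kg*m^2

37.7152 kg*m^2


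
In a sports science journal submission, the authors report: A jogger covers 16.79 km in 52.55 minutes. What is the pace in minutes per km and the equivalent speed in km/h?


Pace = time / distance = 52.55 min / 16.79 km = 3.1298 min/km
Speed = distance / time_in_hours = 16.79 / 0.8758 hr
Speed = 19.1703 km/h

3.1298 min/km, 19.1703 km/h


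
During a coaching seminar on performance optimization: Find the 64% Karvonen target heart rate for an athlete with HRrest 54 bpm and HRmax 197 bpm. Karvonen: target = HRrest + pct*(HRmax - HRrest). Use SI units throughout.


Target = HRrest + pct*(HRmax - HRrest)
Heart rate reserve = HRmax - HRrest = 197 - 54 = 143 bpm
Fraction = 64% = 0.64
Target = 54 + 0.64 * 143
Target = 54 + 91.52 = 145.52 bpm

145.52 bpm


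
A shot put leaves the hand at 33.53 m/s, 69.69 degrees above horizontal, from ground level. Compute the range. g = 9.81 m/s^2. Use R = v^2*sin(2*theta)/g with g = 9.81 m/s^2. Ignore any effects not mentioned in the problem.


R = v^2 * sin(2*theta) / g
Convert angle to radians: theta = 69.69 deg = 1.2163 rad
sin(2*theta) = sin(2.4326) = 0.651
R = 33.53^2 * 0.651 / 9.81
R = 1124.2609 * 0.651 / 9.81 = 74.6114 m

74.6114 m


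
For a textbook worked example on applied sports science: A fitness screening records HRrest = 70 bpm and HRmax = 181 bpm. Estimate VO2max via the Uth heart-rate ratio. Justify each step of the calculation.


VO2max = 15.3 * HRmax / HRrest
VO2max = 15.3 * 181 / 70
VO2max = 2769.3 / 70 = 39.5614 mL/kg/min

39.5614 mL/kg/min


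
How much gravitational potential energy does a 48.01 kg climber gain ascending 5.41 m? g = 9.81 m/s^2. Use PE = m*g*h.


PE = m * g * h
PE = 48.01 * 9.81 * 5.41
PE = 470.9781 * 5.41 = 2547.9915 J

2547.9915 J


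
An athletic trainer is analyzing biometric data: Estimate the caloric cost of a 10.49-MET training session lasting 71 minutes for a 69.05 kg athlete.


kcal = MET * mass * time_hr
Convert time: 71 min = 1.1833 hr
kcal = 10.49 * 69.05 * 1.1833
kcal = 857.1292 kcal

857.1292 kcal


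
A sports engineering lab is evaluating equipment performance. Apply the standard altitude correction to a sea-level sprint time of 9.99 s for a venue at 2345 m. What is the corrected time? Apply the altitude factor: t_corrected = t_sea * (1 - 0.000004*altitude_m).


Correction factor = 1 - 0.000004 * 2345 = 0.99062
t_corrected = t_sea * factor = 9.99 * 0.99062
t_corrected = 9.8963 s

9.8963 s


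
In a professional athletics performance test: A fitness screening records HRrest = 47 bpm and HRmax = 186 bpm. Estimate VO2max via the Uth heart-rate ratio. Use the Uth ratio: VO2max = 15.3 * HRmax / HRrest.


VO2max = 15.3 * HRmax / HRrest
VO2max = 15.3 * 186 / 47
VO2max = 2845.8 / 47 = 60.5489 mL/kg/min

60.5489 mL/kg/min


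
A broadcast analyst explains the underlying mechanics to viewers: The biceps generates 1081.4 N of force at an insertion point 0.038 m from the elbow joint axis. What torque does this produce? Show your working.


tau = F * d
tau = 1081.4 * 0.038
tau = 41.0932 N*m

41.0932 N*m


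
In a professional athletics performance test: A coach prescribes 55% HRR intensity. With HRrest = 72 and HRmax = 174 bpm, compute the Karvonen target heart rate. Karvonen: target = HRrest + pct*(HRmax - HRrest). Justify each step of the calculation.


Target = HRrest + pct*(HRmax - HRrest)
Heart rate reserve = HRmax - HRrest = 174 - 72 = 102 bpm
Fraction = 55% = 0.55
Target = 72 + 0.55 * 102
Target = 72 + 56.1 = 128.1 bpm

128.1 bpm


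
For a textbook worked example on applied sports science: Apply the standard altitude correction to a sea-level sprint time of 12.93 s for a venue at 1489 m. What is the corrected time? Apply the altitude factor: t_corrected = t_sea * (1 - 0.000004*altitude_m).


Correction factor = 1 - 0.000004 * 1489 = 0.994044
t_corrected = t_sea * factor = 12.93 * 0.994044
t_corrected = 12.853 s

12.853 s


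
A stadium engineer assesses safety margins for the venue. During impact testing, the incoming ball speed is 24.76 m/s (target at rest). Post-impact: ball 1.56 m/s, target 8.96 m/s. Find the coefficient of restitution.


e = (v2_after - v1_after) / (v1_before - v2_before)
Numerator = 8.96 - 1.56 = 7.4
Denominator = 24.76 - 0 = 24.76
e = 7.4 / 24.76 = 0.2989

0.2989


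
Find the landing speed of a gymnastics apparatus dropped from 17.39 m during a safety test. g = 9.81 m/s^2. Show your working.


v = sqrt(2 * g * h)
v = sqrt(2 * 9.81 * 17.39)
v = sqrt(341.1918) = 18.4714 m/s

18.4714 m/s


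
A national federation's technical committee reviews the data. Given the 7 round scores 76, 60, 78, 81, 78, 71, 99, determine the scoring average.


Average = sum / n
Sum = 543
Average = 543 / 7 = 77.5714

77.5714


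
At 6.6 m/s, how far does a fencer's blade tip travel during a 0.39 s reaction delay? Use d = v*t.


d = v * t
d = 6.6 * 0.39
d = 2.574 m

2.574 m


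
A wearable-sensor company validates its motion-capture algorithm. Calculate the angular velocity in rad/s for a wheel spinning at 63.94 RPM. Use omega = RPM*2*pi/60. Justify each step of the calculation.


omega = RPM * 2 * pi / 60
omega = 63.94 * 2 * 3.14159 / 60
omega = 401.7469 / 60 = 6.6958 rad/s

6.6958 rad/s


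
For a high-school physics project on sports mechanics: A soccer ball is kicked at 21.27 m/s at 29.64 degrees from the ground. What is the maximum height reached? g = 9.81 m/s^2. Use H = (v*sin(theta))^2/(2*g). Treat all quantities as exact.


H = (v*sin(theta))^2 / (2*g)
vy = v*sin(theta) = 21.27 * sin(29.64 deg) = 10.5191 m/s
H = vy^2 / (2*g) = 110.6505 / (2*9.81)
H = 110.6505 / 19.62 = 5.6397 m

5.6397 m


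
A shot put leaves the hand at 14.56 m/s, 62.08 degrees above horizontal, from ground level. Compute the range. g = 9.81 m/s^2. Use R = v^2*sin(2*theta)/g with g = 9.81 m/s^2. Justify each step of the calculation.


R = v^2 * sin(2*theta) / g
Convert angle to radians: theta = 62.08 deg = 1.0835 rad
sin(2*theta) = sin(2.167) = 0.8275
R = 14.56^2 * 0.8275 / 9.81
R = 211.9936 * 0.8275 / 9.81 = 17.8816 m

17.8816 m


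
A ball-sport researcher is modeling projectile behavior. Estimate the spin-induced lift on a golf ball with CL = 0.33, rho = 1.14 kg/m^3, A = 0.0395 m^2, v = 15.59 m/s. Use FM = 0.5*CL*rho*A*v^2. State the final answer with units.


FM = 0.5 * CL * rho * A * v^2
FM = 0.5 * 0.33 * 1.14 * 0.0395 * 15.59^2
v^2 = 243.0481
FM = 0.5 * 0.33 * 1.14 * 0.0395 * 243.0481 = 1.8058 N

1.8058 N


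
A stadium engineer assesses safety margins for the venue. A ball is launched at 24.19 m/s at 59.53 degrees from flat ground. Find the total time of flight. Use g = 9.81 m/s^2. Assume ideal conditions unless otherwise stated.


T = 2*v*sin(theta)/g
sin(theta) = sin(59.53 deg) = 0.8619
T = 2*24.19*0.8619 / 9.81
T = 41.6985 / 9.81 = 4.2506 s

4.2506 s


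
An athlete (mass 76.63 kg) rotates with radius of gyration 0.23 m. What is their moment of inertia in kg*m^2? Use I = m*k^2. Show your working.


I = m * k^2
I = 76.63 * 0.23^2
I = 76.63 * 0.0529 = 4.0537 kg*m^2

4.0537 kg*m^2


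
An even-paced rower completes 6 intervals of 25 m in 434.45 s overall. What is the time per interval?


Split time = total_time / n_laps = 434.45 / 6
Split time = 72.4083 s per lap

72.4083 s


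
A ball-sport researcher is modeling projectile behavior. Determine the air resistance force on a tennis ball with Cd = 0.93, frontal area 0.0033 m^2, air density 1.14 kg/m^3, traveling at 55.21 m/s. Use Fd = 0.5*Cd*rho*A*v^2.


Fd = 0.5 * Cd * rho * A * v^2
Fd = 0.5 * 0.93 * 1.14 * 0.0033 * 55.21^2
v^2 = 3048.1441
Fd = 0.5 * 0.93 * 1.14 * 0.0033 * 3048.1441 = 5.3322 N

5.3322 N


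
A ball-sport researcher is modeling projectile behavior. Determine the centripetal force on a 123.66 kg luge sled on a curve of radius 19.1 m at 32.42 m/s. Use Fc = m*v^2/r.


Fc = m * v^2 / r
v^2 = 32.42^2 = 1051.0564
Fc = 123.66 * 1051.0564 / 19.1
Fc = 129973.6344 / 19.1 = 6804.9023 N

6804.9023 N


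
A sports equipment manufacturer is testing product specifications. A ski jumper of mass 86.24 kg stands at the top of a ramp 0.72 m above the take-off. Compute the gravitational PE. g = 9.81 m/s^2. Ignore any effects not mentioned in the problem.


PE = m * g * h
PE = 86.24 * 9.81 * 0.72
PE = 846.0144 * 0.72 = 609.1304 J

609.1304 J


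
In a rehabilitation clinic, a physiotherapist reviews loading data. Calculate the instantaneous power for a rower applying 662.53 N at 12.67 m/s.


P = F * v
P = 662.53 * 12.67
P = 8394.2551 W

8394.2551 W


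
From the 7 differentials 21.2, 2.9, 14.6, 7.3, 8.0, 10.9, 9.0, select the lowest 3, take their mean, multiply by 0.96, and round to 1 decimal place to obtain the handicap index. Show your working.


All differentials: 21.2, 2.9, 14.6, 7.3, 8.0, 10.9, 9.0
Sorted: 2.9, 7.3, 8.0, 9.0, 10.9, 14.6, 21.2
Best 3: 2.9, 7.3, 8.0
Average of best = 18.2 / 3 = 6.0667
Raw index = 6.0667 * 0.96 = 5.824
Handicap index = round(5.824, 1) = 5.8

5.8


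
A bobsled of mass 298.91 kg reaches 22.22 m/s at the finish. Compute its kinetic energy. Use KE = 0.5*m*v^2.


KE = 0.5 * m * v^2
KE = 0.5 * 298.91 * 22.22^2
KE = 0.5 * 298.91 * 493.7284 = 73790.178 J

73790.178 J


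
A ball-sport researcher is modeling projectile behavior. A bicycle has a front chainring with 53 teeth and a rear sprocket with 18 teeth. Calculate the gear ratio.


GR = front_teeth / rear_teeth
GR = 53 / 18
GR = 2.9444

2.9444


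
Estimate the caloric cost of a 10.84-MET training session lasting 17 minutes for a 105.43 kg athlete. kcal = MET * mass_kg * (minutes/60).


kcal = MET * mass * time_hr
Convert time: 17 min = 0.2833 hr
kcal = 10.84 * 105.43 * 0.2833
kcal = 323.8107 kcal

323.8107 kcal


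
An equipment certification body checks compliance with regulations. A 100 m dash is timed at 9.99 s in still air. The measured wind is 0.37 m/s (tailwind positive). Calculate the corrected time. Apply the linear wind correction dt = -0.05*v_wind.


dt = -0.05 * v_wind = -0.05 * 0.37 = -0.0185 s
t_corrected = t_still + dt = 9.99 + (-0.0185)
t_corrected = 9.9715 s

9.9715 s


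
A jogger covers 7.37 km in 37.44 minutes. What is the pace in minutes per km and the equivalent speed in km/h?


Pace = time / distance = 37.44 min / 7.37 km = 5.0801 min/km
Speed = distance / time_in_hours = 7.37 / 0.624 hr
Speed = 11.8109 km/h

5.0801 min/km, 11.8109 km/h


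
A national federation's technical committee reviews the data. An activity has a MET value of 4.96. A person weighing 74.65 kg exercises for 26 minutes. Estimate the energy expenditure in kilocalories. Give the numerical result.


kcal = MET * mass * time_hr
Convert time: 26 min = 0.4333 hr
kcal = 4.96 * 74.65 * 0.4333
kcal = 160.4477 kcal

160.4477 kcal


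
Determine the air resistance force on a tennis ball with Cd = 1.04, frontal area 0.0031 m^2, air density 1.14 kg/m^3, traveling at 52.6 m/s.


Fd = 0.5 * Cd * rho * A * v^2
Fd = 0.5 * 1.04 * 1.14 * 0.0031 * 52.6^2
v^2 = 2766.76
Fd = 0.5 * 1.04 * 1.14 * 0.0031 * 2766.76 = 5.0844 N

5.0844 N


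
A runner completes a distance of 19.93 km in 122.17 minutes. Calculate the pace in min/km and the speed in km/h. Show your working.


Pace = time / distance = 122.17 min / 19.93 km = 6.13 min/km
Speed = distance / time_in_hours = 19.93 / 2.0362 hr
Speed = 9.788 km/h

6.13 min/km, 9.788 km/h


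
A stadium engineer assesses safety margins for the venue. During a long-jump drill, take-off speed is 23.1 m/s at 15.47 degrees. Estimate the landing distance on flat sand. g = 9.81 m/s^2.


R = v^2 * sin(2*theta) / g
Convert angle to radians: theta = 15.47 deg = 0.27 rad
sin(2*theta) = sin(0.54) = 0.5141
R = 23.1^2 * 0.5141 / 9.81
R = 533.61 * 0.5141 / 9.81 = 27.9664 m

27.9664 m


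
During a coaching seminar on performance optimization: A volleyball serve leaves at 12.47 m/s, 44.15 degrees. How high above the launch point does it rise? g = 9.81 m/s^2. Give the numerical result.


H = (v*sin(theta))^2 / (2*g)
vy = v*sin(theta) = 12.47 * sin(44.15 deg) = 8.6858 m/s
H = vy^2 / (2*g) = 75.4439 / (2*9.81)
H = 75.4439 / 19.62 = 3.8453 m

3.8453 m


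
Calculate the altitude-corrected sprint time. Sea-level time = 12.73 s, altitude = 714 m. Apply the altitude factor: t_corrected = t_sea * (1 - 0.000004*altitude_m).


Correction factor = 1 - 0.000004 * 714 = 0.997144
t_corrected = t_sea * factor = 12.73 * 0.997144
t_corrected = 12.6936 s

12.6936 s


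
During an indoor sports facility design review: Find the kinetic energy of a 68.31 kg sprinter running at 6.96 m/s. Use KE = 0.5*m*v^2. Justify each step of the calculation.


KE = 0.5 * m * v^2
KE = 0.5 * 68.31 * 6.96^2
KE = 0.5 * 68.31 * 48.4416 = 1654.5228 J

1654.5228 J


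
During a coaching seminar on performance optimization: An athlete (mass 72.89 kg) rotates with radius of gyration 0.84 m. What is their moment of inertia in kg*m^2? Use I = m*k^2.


I = m * k^2
I = 72.89 * 0.84^2
I = 72.89 * 0.7056 = 51.4312 kg*m^2

51.4312 kg*m^2


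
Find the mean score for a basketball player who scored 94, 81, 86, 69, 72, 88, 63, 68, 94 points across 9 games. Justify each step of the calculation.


Average = sum / n
Sum = 715
Average = 715 / 9 = 79.4444

79.4444


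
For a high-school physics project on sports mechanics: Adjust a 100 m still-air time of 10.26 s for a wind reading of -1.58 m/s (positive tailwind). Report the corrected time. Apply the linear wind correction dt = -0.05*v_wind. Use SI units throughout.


dt = -0.05 * v_wind = -0.05 * -1.58 = 0.079 s
t_corrected = t_still + dt = 10.26 + (0.079)
t_corrected = 10.339 s

10.339 s


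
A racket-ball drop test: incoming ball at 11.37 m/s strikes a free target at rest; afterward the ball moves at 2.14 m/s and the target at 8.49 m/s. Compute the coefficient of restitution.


e = (v2_after - v1_after) / (v1_before - v2_before)
Numerator = 8.49 - 2.14 = 6.35
Denominator = 11.37 - 0 = 11.37
e = 6.35 / 11.37 = 0.5585

0.5585


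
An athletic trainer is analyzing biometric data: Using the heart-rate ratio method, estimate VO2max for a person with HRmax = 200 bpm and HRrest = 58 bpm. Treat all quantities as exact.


VO2max = 15.3 * HRmax / HRrest
VO2max = 15.3 * 200 / 58
VO2max = 3060 / 58 = 52.7586 mL/kg/min

52.7586 mL/kg/min


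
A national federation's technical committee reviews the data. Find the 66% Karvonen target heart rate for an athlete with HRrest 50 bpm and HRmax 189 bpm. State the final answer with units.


Target = HRrest + pct*(HRmax - HRrest)
Heart rate reserve = HRmax - HRrest = 189 - 50 = 139 bpm
Fraction = 66% = 0.66
Target = 50 + 0.66 * 139
Target = 50 + 91.74 = 141.74 bpm

141.74 bpm


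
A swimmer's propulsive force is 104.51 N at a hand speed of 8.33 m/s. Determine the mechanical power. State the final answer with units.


P = F * v
P = 104.51 * 8.33
P = 870.5683 W

870.5683 W


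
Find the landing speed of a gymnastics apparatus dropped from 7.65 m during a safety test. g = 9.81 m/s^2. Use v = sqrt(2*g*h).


v = sqrt(2 * g * h)
v = sqrt(2 * 9.81 * 7.65)
v = sqrt(150.093) = 12.2512 m/s

12.2512 m/s


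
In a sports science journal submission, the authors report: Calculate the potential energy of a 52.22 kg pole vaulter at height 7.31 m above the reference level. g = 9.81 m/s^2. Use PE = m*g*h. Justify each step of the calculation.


PE = m * g * h
PE = 52.22 * 9.81 * 7.31
PE = 512.2782 * 7.31 = 3744.7536 J

3744.7536 J


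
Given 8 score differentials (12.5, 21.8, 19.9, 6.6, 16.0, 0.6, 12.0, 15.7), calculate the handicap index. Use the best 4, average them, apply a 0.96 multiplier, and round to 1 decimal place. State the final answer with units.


All differentials: 12.5, 21.8, 19.9, 6.6, 16.0, 0.6, 12.0, 15.7
Sorted: 0.6, 6.6, 12.0, 12.5, 15.7, 16.0, 19.9, 21.8
Best 4: 0.6, 6.6, 12.0, 12.5
Average of best = 31.7 / 4 = 7.925
Raw index = 7.925 * 0.96 = 7.608
Handicap index = round(7.608, 1) = 7.6

7.6


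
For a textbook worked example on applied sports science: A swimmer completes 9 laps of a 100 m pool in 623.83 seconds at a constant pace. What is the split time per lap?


Split time = total_time / n_laps = 623.83 / 9
Split time = 69.3144 s per lap

69.3144 s


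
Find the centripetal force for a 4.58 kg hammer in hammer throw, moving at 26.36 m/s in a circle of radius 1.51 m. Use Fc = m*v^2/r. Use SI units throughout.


Fc = m * v^2 / r
v^2 = 26.36^2 = 694.8496
Fc = 4.58 * 694.8496 / 1.51
Fc = 3182.4112 / 1.51 = 2107.5571 N

2107.5571 N


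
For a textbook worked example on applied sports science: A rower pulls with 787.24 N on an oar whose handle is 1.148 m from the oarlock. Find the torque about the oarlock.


tau = F * d
tau = 787.24 * 1.148
tau = 903.7515 N*m

903.7515 N*m


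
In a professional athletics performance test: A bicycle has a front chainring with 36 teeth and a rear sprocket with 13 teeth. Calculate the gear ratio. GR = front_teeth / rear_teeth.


GR = front_teeth / rear_teeth
GR = 36 / 13
GR = 2.7692

2.7692


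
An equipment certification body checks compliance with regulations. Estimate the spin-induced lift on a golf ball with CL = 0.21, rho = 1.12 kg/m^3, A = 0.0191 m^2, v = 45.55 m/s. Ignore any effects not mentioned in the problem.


FM = 0.5 * CL * rho * A * v^2
FM = 0.5 * 0.21 * 1.12 * 0.0191 * 45.55^2
v^2 = 2074.8025
FM = 0.5 * 0.21 * 1.12 * 0.0191 * 2074.8025 = 4.6603 N

4.6603 N


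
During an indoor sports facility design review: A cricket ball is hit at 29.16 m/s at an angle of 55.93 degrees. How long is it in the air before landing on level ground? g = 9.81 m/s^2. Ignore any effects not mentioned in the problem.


T = 2*v*sin(theta)/g
sin(theta) = sin(55.93 deg) = 0.8284
T = 2*29.16*0.8284 / 9.81
T = 48.3096 / 9.81 = 4.9245 s

4.9245 s


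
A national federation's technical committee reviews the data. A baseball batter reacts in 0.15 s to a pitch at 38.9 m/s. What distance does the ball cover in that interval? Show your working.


d = v * t
d = 38.9 * 0.15
d = 5.835 m

5.835 m


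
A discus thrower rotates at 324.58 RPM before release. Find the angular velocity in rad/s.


omega = RPM * 2 * pi / 60
omega = 324.58 * 2 * 3.14159 / 60
omega = 2039.3963 / 60 = 33.9899 rad/s

33.9899 rad/s


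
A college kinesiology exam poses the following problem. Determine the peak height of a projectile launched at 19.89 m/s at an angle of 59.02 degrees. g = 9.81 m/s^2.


H = (v*sin(theta))^2 / (2*g)
vy = v*sin(theta) = 19.89 * sin(59.02 deg) = 17.0526 m/s
H = vy^2 / (2*g) = 290.7923 / (2*9.81)
H = 290.7923 / 19.62 = 14.8212 m

14.8212 m


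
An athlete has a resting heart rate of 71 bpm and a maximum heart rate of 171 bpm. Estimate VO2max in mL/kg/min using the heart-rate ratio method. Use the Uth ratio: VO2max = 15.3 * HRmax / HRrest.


VO2max = 15.3 * HRmax / HRrest
VO2max = 15.3 * 171 / 71
VO2max = 2616.3 / 71 = 36.8493 mL/kg/min

36.8493 mL/kg/min


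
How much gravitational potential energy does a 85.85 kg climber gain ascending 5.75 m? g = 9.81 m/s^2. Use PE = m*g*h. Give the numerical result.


PE = m * g * h
PE = 85.85 * 9.81 * 5.75
PE = 842.1885 * 5.75 = 4842.5839 J

4842.5839 J


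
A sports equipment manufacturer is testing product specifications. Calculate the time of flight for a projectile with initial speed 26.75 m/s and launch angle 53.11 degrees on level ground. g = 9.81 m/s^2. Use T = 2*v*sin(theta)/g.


T = 2*v*sin(theta)/g
sin(theta) = sin(53.11 deg) = 0.7998
T = 2*26.75*0.7998 / 9.81
T = 42.7887 / 9.81 = 4.3617 s

4.3617 s


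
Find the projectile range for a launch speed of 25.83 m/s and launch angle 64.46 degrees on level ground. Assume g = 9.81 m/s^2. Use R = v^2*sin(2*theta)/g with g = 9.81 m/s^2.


R = v^2 * sin(2*theta) / g
Convert angle to radians: theta = 64.46 deg = 1.125 rad
sin(2*theta) = sin(2.2501) = 0.778
R = 25.83^2 * 0.778 / 9.81
R = 667.1889 * 0.778 / 9.81 = 52.9143 m

52.9143 m


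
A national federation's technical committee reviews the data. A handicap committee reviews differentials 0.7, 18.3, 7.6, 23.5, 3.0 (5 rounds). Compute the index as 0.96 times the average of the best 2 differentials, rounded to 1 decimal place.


All differentials: 0.7, 18.3, 7.6, 23.5, 3.0
Sorted: 0.7, 3.0, 7.6, 18.3, 23.5
Best 2: 0.7, 3.0
Average of best = 3.7 / 2 = 1.85
Raw index = 1.85 * 0.96 = 1.776
Handicap index = round(1.776, 1) = 1.8

1.8


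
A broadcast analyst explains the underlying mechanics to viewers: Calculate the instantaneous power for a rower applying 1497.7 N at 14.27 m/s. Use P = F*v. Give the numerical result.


P = F * v
P = 1497.7 * 14.27
P = 21372.179 W

21372.179 W


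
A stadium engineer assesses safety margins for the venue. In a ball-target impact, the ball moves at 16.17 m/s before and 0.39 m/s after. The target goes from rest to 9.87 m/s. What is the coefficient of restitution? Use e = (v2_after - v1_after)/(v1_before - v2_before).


e = (v2_after - v1_after) / (v1_before - v2_before)
Numerator = 9.87 - 0.39 = 9.48
Denominator = 16.17 - 0 = 16.17
e = 9.48 / 16.17 = 0.5863

0.5863


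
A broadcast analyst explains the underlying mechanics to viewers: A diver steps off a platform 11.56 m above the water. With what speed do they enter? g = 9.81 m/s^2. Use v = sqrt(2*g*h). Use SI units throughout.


v = sqrt(2 * g * h)
v = sqrt(2 * 9.81 * 11.56)
v = sqrt(226.8072) = 15.0601 m/s

15.0601 m/s


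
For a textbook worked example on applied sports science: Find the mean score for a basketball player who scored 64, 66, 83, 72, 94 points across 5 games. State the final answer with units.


Average = sum / n
Sum = 379
Average = 379 / 5 = 75.8

75.8


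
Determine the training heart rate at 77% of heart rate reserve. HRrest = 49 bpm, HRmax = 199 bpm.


Target = HRrest + pct*(HRmax - HRrest)
Heart rate reserve = HRmax - HRrest = 199 - 49 = 150 bpm
Fraction = 77% = 0.77
Target = 49 + 0.77 * 150
Target = 49 + 115.5 = 164.5 bpm

164.5 bpm


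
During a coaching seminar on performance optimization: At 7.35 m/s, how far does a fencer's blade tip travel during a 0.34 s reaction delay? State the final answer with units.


d = v * t
d = 7.35 * 0.34
d = 2.499 m

2.499 m


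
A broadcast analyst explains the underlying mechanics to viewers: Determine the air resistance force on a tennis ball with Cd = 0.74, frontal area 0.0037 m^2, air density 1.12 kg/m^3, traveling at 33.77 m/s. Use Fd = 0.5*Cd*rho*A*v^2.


Fd = 0.5 * Cd * rho * A * v^2
Fd = 0.5 * 0.74 * 1.12 * 0.0037 * 33.77^2
v^2 = 1140.4129
Fd = 0.5 * 0.74 * 1.12 * 0.0037 * 1140.4129 = 1.7486 N

1.7486 N


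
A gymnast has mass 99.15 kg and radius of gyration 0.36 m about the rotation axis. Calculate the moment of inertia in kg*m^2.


I = m * k^2
I = 99.15 * 0.36^2
I = 99.15 * 0.1296 = 12.8498 kg*m^2

12.8498 kg*m^2


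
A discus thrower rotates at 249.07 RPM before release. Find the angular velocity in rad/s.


omega = RPM * 2 * pi / 60
omega = 249.07 * 2 * 3.14159 / 60
omega = 1564.953 / 60 = 26.0825 rad/s

26.0825 rad/s


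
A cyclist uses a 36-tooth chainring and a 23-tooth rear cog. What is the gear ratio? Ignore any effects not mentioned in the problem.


GR = front_teeth / rear_teeth
GR = 36 / 23
GR = 1.5652

1.5652


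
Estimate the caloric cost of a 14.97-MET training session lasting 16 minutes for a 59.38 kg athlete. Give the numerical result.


kcal = MET * mass * time_hr
Convert time: 16 min = 0.2667 hr
kcal = 14.97 * 59.38 * 0.2667
kcal = 237.045 kcal

237.045 kcal


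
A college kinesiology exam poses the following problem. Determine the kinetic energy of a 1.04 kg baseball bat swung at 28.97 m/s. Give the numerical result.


KE = 0.5 * m * v^2
KE = 0.5 * 1.04 * 28.97^2
KE = 0.5 * 1.04 * 839.2609 = 436.4157 J

436.4157 J


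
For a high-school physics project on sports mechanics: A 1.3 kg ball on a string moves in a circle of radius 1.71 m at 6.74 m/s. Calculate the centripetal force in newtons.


Fc = m * v^2 / r
v^2 = 6.74^2 = 45.4276
Fc = 1.3 * 45.4276 / 1.71
Fc = 59.0559 / 1.71 = 34.5356 N

34.5356 N


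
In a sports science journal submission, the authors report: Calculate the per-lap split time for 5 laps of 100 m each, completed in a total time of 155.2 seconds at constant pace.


Split time = total_time / n_laps = 155.2 / 5
Split time = 31.04 s per lap

31.04 s


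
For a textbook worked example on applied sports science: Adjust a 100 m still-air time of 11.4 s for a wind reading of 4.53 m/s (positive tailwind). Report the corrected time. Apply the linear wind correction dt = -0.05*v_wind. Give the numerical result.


dt = -0.05 * v_wind = -0.05 * 4.53 = -0.2265 s
t_corrected = t_still + dt = 11.4 + (-0.2265)
t_corrected = 11.1735 s

11.1735 s


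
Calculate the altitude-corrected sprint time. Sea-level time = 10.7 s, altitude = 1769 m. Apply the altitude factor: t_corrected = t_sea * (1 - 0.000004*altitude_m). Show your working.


Correction factor = 1 - 0.000004 * 1769 = 0.992924
t_corrected = t_sea * factor = 10.7 * 0.992924
t_corrected = 10.6243 s

10.6243 s


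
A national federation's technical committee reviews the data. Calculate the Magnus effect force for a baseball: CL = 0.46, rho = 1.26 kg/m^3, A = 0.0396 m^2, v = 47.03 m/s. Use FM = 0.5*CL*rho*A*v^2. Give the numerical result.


FM = 0.5 * CL * rho * A * v^2
FM = 0.5 * 0.46 * 1.26 * 0.0396 * 47.03^2
v^2 = 2211.8209
FM = 0.5 * 0.46 * 1.26 * 0.0396 * 2211.8209 = 25.383 N

25.383 N


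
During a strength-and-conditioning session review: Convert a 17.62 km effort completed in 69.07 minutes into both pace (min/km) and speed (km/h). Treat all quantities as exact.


Pace = time / distance = 69.07 min / 17.62 km = 3.92 min/km
Speed = distance / time_in_hours = 17.62 / 1.1512 hr
Speed = 15.3062 km/h

3.92 min/km, 15.3062 km/h


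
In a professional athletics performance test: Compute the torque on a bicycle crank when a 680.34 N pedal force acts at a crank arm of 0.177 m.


tau = F * d
tau = 680.34 * 0.177
tau = 120.4202 N*m

120.4202 N*m


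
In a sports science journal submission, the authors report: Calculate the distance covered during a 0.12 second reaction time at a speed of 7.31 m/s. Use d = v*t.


d = v * t
d = 7.31 * 0.12
d = 0.8772 m

0.8772 m


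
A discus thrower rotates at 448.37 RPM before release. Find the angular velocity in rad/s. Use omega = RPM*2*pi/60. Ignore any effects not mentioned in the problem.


omega = RPM * 2 * pi / 60
omega = 448.37 * 2 * 3.14159 / 60
omega = 2817.1918 / 60 = 46.9532 rad/s

46.9532 rad/s


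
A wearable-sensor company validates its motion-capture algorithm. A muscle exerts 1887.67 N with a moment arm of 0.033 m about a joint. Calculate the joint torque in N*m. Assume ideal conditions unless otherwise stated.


tau = F * d
tau = 1887.67 * 0.033
tau = 62.2931 N*m

62.2931 N*m


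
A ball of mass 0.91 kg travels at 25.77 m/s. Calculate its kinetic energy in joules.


KE = 0.5 * m * v^2
KE = 0.5 * 0.91 * 25.77^2
KE = 0.5 * 0.91 * 664.0929 = 302.1623 J

302.1623 J


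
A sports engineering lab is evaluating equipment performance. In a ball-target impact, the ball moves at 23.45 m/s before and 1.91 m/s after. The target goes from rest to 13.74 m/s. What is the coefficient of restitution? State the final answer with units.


e = (v2_after - v1_after) / (v1_before - v2_before)
Numerator = 13.74 - 1.91 = 11.83
Denominator = 23.45 - 0 = 23.45
e = 11.83 / 23.45 = 0.5045

0.5045


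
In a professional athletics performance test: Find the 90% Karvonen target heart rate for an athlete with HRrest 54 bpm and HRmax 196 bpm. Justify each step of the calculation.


Target = HRrest + pct*(HRmax - HRrest)
Heart rate reserve = HRmax - HRrest = 196 - 54 = 142 bpm
Fraction = 90% = 0.9
Target = 54 + 0.9 * 142
Target = 54 + 127.8 = 181.8 bpm

181.8 bpm


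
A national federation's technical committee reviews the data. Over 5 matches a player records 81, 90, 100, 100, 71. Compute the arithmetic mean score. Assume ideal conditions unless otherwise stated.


Average = sum / n
Sum = 442
Average = 442 / 5 = 88.4

88.4


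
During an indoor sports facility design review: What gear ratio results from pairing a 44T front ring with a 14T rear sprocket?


GR = front_teeth / rear_teeth
GR = 44 / 14
GR = 3.1429

3.1429


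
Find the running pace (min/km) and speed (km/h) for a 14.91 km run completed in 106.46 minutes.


Pace = time / distance = 106.46 min / 14.91 km = 7.1402 min/km
Speed = distance / time_in_hours = 14.91 / 1.7743 hr
Speed = 8.4032 km/h

7.1402 min/km, 8.4032 km/h


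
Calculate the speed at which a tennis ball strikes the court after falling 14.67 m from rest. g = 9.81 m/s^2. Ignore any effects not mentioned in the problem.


v = sqrt(2 * g * h)
v = sqrt(2 * 9.81 * 14.67)
v = sqrt(287.8254) = 16.9654 m/s

16.9654 m/s


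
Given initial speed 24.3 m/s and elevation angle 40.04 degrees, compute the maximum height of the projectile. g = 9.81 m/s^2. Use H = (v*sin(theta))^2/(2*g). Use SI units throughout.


H = (v*sin(theta))^2 / (2*g)
vy = v*sin(theta) = 24.3 * sin(40.04 deg) = 15.6327 m/s
H = vy^2 / (2*g) = 244.3823 / (2*9.81)
H = 244.3823 / 19.62 = 12.4558 m

12.4558 m


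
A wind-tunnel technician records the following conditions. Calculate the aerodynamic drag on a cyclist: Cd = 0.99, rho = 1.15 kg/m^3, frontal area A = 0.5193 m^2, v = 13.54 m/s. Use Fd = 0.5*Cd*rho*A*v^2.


Fd = 0.5 * Cd * rho * A * v^2
Fd = 0.5 * 0.99 * 1.15 * 0.5193 * 13.54^2
v^2 = 183.3316
Fd = 0.5 * 0.99 * 1.15 * 0.5193 * 183.3316 = 54.1949 N

54.1949 N


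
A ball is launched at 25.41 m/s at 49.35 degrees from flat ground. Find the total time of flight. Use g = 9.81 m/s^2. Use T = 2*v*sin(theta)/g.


T = 2*v*sin(theta)/g
sin(theta) = sin(49.35 deg) = 0.7587
T = 2*25.41*0.7587 / 9.81
T = 38.5573 / 9.81 = 3.9304 s

3.9304 s


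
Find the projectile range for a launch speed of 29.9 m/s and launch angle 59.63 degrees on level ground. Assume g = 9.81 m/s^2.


R = v^2 * sin(2*theta) / g
Convert angle to radians: theta = 59.63 deg = 1.0407 rad
sin(2*theta) = sin(2.0815) = 0.8724
R = 29.9^2 * 0.8724 / 9.81
R = 894.01 * 0.8724 / 9.81 = 79.505 m

79.505 m


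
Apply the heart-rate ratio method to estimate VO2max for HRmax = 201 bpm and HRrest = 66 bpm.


VO2max = 15.3 * HRmax / HRrest
VO2max = 15.3 * 201 / 66
VO2max = 3075.3 / 66 = 46.5955 mL/kg/min

46.5955 mL/kg/min


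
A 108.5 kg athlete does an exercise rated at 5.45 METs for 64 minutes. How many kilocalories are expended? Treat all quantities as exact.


kcal = MET * mass * time_hr
Convert time: 64 min = 1.0667 hr
kcal = 5.45 * 108.5 * 1.0667
kcal = 630.7467 kcal

630.7467 kcal


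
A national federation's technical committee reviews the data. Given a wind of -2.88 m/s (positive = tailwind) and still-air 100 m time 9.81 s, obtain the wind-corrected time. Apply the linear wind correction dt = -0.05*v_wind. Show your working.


dt = -0.05 * v_wind = -0.05 * -2.88 = 0.144 s
t_corrected = t_still + dt = 9.81 + (0.144)
t_corrected = 9.954 s

9.954 s


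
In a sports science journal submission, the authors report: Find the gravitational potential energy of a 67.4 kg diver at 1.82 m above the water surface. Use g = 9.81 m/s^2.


PE = m * g * h
PE = 67.4 * 9.81 * 1.82
PE = 661.194 * 1.82 = 1203.3731 J

1203.3731 J


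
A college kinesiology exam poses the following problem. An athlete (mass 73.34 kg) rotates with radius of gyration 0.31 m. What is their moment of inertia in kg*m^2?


I = m * k^2
I = 73.34 * 0.31^2
I = 73.34 * 0.0961 = 7.048 kg*m^2

7.048 kg*m^2


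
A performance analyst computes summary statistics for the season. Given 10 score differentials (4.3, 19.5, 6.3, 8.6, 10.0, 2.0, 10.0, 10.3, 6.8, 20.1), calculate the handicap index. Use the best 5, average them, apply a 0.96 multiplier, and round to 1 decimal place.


All differentials: 4.3, 19.5, 6.3, 8.6, 10.0, 2.0, 10.0, 10.3, 6.8, 20.1
Sorted: 2.0, 4.3, 6.3, 6.8, 8.6, 10.0, 10.0, 10.3, 19.5, 20.1
Best 5: 2.0, 4.3, 6.3, 6.8, 8.6
Average of best = 28 / 5 = 5.6
Raw index = 5.6 * 0.96 = 5.376
Handicap index = round(5.376, 1) = 5.4

5.4


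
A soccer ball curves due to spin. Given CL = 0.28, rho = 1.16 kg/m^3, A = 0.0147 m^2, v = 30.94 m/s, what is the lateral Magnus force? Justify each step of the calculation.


FM = 0.5 * CL * rho * A * v^2
FM = 0.5 * 0.28 * 1.16 * 0.0147 * 30.94^2
v^2 = 957.2836
FM = 0.5 * 0.28 * 1.16 * 0.0147 * 957.2836 = 2.2853 N

2.2853 N


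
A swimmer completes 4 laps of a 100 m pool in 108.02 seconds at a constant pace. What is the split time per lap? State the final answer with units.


Split time = total_time / n_laps = 108.02 / 4
Split time = 27.005 s per lap

27.005 s


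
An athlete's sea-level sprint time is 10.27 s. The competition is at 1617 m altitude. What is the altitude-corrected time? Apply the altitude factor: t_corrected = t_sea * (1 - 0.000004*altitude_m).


Correction factor = 1 - 0.000004 * 1617 = 0.993532
t_corrected = t_sea * factor = 10.27 * 0.993532
t_corrected = 10.2036 s

10.2036 s


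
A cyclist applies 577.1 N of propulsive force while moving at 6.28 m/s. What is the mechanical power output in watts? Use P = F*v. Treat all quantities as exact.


P = F * v
P = 577.1 * 6.28
P = 3624.188 W

3624.188 W


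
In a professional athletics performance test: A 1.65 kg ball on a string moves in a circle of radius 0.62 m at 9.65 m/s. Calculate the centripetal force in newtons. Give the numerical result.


Fc = m * v^2 / r
v^2 = 9.65^2 = 93.1225
Fc = 1.65 * 93.1225 / 0.62
Fc = 153.6521 / 0.62 = 247.826 N

247.826 N


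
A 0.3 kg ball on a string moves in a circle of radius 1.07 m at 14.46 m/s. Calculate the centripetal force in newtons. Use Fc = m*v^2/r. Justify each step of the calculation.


Fc = m * v^2 / r
v^2 = 14.46^2 = 209.0916
Fc = 0.3 * 209.0916 / 1.07
Fc = 62.7275 / 1.07 = 58.6238 N

58.6238 N


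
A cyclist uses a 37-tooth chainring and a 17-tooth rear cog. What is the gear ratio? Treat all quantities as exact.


GR = front_teeth / rear_teeth
GR = 37 / 17
GR = 2.1765

2.1765


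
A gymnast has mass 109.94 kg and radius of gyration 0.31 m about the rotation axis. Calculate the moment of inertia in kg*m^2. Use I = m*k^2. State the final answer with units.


I = m * k^2
I = 109.94 * 0.31^2
I = 109.94 * 0.0961 = 10.5652 kg*m^2

10.5652 kg*m^2


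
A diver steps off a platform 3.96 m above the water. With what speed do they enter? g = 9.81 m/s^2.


v = sqrt(2 * g * h)
v = sqrt(2 * 9.81 * 3.96)
v = sqrt(77.6952) = 8.8145 m/s

8.8145 m/s


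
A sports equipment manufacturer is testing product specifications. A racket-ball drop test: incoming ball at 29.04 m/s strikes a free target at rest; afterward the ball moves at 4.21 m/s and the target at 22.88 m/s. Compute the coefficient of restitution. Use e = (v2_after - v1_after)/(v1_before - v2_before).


e = (v2_after - v1_after) / (v1_before - v2_before)
Numerator = 22.88 - 4.21 = 18.67
Denominator = 29.04 - 0 = 29.04
e = 18.67 / 29.04 = 0.6429

0.6429


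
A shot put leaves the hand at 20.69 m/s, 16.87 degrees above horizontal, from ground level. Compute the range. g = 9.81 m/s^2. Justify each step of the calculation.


R = v^2 * sin(2*theta) / g
Convert angle to radians: theta = 16.87 deg = 0.2944 rad
sin(2*theta) = sin(0.5889) = 0.5554
R = 20.69^2 * 0.5554 / 9.81
R = 428.0761 * 0.5554 / 9.81 = 24.2369 m

24.2369 m


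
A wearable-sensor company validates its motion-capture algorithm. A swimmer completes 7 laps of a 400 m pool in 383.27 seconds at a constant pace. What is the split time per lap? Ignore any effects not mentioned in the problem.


Split time = total_time / n_laps = 383.27 / 7
Split time = 54.7529 s per lap

54.7529 s


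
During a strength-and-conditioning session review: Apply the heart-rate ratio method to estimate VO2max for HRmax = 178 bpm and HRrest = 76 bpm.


VO2max = 15.3 * HRmax / HRrest
VO2max = 15.3 * 178 / 76
VO2max = 2723.4 / 76 = 35.8342 mL/kg/min

35.8342 mL/kg/min


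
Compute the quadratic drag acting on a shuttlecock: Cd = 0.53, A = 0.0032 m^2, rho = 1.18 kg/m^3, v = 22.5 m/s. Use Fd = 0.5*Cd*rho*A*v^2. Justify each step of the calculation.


Fd = 0.5 * Cd * rho * A * v^2
Fd = 0.5 * 0.53 * 1.18 * 0.0032 * 22.5^2
v^2 = 506.25
Fd = 0.5 * 0.53 * 1.18 * 0.0032 * 506.25 = 0.5066 N

0.5066 N


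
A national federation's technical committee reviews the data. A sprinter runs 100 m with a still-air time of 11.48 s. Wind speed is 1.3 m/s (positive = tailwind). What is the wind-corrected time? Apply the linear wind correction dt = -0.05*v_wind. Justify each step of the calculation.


dt = -0.05 * v_wind = -0.05 * 1.3 = -0.065 s
t_corrected = t_still + dt = 11.48 + (-0.065)
t_corrected = 11.415 s

11.415 s


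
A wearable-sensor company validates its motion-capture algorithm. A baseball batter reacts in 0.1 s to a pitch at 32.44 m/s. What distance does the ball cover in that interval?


d = v * t
d = 32.44 * 0.1
d = 3.244 m

3.244 m


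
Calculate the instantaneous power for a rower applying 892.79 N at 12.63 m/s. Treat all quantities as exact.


P = F * v
P = 892.79 * 12.63
P = 11275.9377 W

11275.9377 W


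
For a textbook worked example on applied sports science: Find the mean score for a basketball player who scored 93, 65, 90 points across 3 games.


Average = sum / n
Sum = 248
Average = 248 / 3 = 82.6667

82.6667


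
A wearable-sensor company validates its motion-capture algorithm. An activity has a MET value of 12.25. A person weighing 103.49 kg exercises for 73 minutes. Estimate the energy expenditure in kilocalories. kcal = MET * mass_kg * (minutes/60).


kcal = MET * mass * time_hr
Convert time: 73 min = 1.2167 hr
kcal = 12.25 * 103.49 * 1.2167
kcal = 1542.4322 kcal

1542.4322 kcal


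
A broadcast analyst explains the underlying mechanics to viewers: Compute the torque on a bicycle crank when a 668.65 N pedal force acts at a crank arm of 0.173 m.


tau = F * d
tau = 668.65 * 0.173
tau = 115.6764 N*m

115.6764 N*m


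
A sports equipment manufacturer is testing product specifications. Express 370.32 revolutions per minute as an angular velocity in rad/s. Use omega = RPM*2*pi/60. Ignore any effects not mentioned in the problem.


omega = RPM * 2 * pi / 60
omega = 370.32 * 2 * 3.14159 / 60
omega = 2326.7892 / 60 = 38.7798 rad/s

38.7798 rad/s
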